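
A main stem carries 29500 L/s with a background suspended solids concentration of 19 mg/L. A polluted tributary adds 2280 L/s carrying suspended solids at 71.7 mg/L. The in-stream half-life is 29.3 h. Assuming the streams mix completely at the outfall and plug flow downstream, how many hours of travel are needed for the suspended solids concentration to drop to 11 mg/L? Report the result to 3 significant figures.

Mixed concentration C = ΣQC/ΣQ = (29500·19.00 + 2280·71.70) / 31780 = 724000/31780 = 22.78 mg/L.
Half-life 29.3 h → k = ln 2 / 29.3 = 0.02366 h⁻¹ = 0.5678 d⁻¹.
22.78·exp(−k·t) = 11 → t = ln(22.78/11)/k = 110800 s = 30.77 h.

30.8 h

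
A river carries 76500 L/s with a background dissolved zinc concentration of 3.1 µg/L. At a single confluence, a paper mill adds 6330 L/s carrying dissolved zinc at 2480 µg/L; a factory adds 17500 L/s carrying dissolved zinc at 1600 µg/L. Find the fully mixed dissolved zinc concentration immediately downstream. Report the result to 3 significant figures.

Mixed concentration C = ΣQC/ΣQ = (76500·3.100 + 6330·2480 + 17500·1600) / 100300 = 43940000/100300 = 437.9 µg/L.

438 µg/L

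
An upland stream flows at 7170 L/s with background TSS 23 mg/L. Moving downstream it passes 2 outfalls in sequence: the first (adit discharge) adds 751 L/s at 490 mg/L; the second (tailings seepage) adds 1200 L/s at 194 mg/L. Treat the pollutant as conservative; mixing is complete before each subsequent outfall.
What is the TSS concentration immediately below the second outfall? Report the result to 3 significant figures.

Below outfall 1: Q → 7921 L/s, C = (7170·23.00 + 751.0·490.0)/7921 = 67.28 mg/L.
Below outfall 2: Q → 9121 L/s, C = (7921·67.28 + 1200·194.0)/9121 = 83.95 mg/L.

83.9 mg/L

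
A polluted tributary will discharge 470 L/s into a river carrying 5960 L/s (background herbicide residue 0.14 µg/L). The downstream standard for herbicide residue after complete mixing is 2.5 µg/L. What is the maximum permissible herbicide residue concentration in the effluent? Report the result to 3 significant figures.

At the limit, (Qr·Cr + Qe·Cₑ)/(Qr + Qe) = 2.5:
Cₑ = (6430·2.5 − 5960·0.1400) / 470.0 = 32.43 µg/L.

32.4 µg/L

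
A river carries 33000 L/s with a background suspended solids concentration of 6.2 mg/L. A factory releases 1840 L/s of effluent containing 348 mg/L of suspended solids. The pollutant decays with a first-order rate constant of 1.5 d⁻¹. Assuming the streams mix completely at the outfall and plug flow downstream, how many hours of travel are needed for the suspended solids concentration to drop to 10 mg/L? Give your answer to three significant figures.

14.2 h

Mixed concentration C = ΣQC/ΣQ = (33000·6.200 + 1840·348.0) / 34840 = 844900/34840 = 24.25 mg/L.
24.25·exp(−k·t) = 10 → t = ln(24.25/10)/k = 51030 s = 14.17 h.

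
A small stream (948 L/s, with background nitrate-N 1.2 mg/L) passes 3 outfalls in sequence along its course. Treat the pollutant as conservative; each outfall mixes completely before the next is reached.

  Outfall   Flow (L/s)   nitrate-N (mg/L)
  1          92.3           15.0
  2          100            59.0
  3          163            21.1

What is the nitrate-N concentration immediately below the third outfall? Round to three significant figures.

9.10 mg/L

Below outfall 1: Q → 1040 L/s, C = (948.0·1.200 + 92.30·15.00)/1040 = 2.424 mg/L.
Below outfall 2: Q → 1140 L/s, C = (1040·2.424 + 100.0·59.00)/1140 = 7.386 mg/L.
Below outfall 3: Q → 1303 L/s, C = (1140·7.386 + 163.0·21.10)/1303 = 9.101 mg/L.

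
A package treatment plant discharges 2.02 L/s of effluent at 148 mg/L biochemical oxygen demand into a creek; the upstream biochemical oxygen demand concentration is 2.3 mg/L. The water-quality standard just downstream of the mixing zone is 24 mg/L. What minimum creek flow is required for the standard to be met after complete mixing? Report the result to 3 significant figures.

Set C_mix = 24: (Q·2.300 + 2.020·148.0) / (Q + 2.020) = 24
→ Q = 2.020·(148.0 − 24)/(24 − 2.300) = 11.54 L/s.

11.5 L/s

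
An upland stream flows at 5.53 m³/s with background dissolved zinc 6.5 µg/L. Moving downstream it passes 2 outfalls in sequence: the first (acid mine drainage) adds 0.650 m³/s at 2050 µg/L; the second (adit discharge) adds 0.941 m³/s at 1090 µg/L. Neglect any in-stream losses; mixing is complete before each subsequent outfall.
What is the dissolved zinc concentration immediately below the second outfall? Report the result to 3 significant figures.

336 µg/L

Outfall 1: combined Q = 6.180 m³/s; C = (5.530·6.500 + 0.6500·2050)/6.180 = 221.4 µg/L.
Outfall 2: combined Q = 7.121 m³/s; C = (6.180·221.4 + 0.9410·1090)/7.121 = 336.2 µg/L.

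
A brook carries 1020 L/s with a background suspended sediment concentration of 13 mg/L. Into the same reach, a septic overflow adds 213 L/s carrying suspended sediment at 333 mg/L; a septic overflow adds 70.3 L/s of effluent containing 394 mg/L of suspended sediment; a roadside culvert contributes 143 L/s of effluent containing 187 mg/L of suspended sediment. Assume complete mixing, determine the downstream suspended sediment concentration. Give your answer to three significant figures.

Flow-weighted average: C = (1020·13.00 + 213.0·333.0 + 70.30·394.0 + 143.0·187.0) / 1446 = 138600/1446 = 95.85 mg/L.

95.9 mg/L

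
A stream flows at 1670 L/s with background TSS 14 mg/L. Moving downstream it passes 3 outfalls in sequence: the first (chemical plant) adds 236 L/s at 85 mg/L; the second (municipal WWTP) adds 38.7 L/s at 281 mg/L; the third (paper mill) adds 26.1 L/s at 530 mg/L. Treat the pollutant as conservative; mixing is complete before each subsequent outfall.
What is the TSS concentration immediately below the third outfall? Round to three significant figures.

34.6 mg/L

After outfall 1: Q = 1670 + 236.0 = 1906 L/s; C = (1670·14.00 + 236.0·85.00)/1906 = 22.79 mg/L.
After outfall 2: Q = 1906 + 38.70 = 1945 L/s; C = (1906·22.79 + 38.70·281.0)/1945 = 27.93 mg/L.
After outfall 3: Q = 1945 + 26.10 = 1971 L/s; C = (1945·27.93 + 26.10·530.0)/1971 = 34.58 mg/L.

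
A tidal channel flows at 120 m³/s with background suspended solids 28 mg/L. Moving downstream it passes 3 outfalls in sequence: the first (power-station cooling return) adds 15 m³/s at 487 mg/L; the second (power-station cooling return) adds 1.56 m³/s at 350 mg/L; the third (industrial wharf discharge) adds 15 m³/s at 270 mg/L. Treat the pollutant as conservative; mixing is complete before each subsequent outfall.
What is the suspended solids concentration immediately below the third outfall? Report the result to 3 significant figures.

Below outfall 1: Q → 135.0 m³/s, C = (120.0·28.00 + 15.00·487.0)/135.0 = 79.00 mg/L.
Below outfall 2: Q → 136.6 m³/s, C = (135.0·79.00 + 1.560·350.0)/136.6 = 82.10 mg/L.
Below outfall 3: Q → 151.6 m³/s, C = (136.6·82.10 + 15.00·270.0)/151.6 = 100.7 mg/L.

101 mg/L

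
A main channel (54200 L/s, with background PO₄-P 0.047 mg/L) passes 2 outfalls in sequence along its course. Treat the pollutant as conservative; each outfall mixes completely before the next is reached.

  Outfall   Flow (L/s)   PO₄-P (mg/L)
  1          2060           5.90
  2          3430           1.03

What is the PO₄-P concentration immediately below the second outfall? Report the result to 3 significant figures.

After outfall 1: Q = 54200 + 2060 = 56260 L/s; C = (54200·0.04700 + 2060·5.900)/56260 = 0.2613 mg/L.
After outfall 2: Q = 56260 + 3430 = 59690 L/s; C = (56260·0.2613 + 3430·1.030)/59690 = 0.3055 mg/L.

0.305 mg/L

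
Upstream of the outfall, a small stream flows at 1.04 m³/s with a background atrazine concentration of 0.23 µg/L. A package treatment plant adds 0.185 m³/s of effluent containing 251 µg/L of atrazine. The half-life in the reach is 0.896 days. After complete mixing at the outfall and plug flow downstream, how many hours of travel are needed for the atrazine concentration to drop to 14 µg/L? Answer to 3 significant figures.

31.1 h

After mixing, C = (1.040·0.2300 + 0.1850·251.0) / 1.225 = 46.67/1.225 = 38.10 µg/L.
Half-life 0.896 d → k = ln 2 / 0.896 = 0.7736 d⁻¹.
38.10·exp(−k·t) = 14 → t = ln(38.10/14)/k = 111800 s = 31.06 h.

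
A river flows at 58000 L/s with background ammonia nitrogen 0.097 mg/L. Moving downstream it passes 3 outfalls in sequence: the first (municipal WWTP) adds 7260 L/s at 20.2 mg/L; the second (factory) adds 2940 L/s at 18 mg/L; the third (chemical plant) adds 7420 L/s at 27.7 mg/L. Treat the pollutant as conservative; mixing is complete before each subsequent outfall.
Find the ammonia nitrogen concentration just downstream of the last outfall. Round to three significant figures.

5.43 mg/L

After outfall 1: Q = 58000 + 7260 = 65260 L/s; C = (58000·0.09700 + 7260·20.20)/65260 = 2.333 mg/L.
After outfall 2: Q = 65260 + 2940 = 68200 L/s; C = (65260·2.333 + 2940·18.00)/68200 = 3.009 mg/L.
After outfall 3: Q = 68200 + 7420 = 75620 L/s; C = (68200·3.009 + 7420·27.70)/75620 = 5.432 mg/L.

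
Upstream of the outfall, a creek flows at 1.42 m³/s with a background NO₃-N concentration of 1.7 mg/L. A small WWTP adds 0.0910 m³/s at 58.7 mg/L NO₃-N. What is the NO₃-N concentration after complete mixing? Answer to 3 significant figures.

After mixing, C = (1.420·1.700 + 0.09100·58.70) / 1.511 = 7.756/1.511 = 5.133 mg/L.

5.13 mg/L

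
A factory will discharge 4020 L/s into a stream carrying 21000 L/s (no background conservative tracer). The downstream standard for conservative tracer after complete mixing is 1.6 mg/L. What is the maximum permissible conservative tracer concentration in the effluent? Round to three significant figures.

At the limit, (Qr·Cr + Qe·Cₑ)/(Qr + Qe) = 1.6:
Cₑ = (25020·1.6 − 21000·0) / 4020 = 9.958 mg/L.

9.96 mg/L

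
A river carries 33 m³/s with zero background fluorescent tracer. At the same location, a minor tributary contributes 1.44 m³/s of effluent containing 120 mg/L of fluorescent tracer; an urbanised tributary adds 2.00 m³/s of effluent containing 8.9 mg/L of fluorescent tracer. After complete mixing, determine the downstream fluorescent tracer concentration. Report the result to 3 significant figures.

Flow-weighted average: C = (33.00·0 + 1.440·120.0 + 2.000·8.900) / 36.44 = 190.6/36.44 = 5.231 mg/L.

5.23 mg/L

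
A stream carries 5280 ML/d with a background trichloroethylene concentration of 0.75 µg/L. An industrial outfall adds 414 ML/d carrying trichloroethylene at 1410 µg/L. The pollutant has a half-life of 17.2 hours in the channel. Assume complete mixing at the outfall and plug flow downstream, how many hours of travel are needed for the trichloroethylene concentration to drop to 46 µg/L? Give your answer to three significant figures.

Flow-weighted average: C = (5280·0.7500 + 414.0·1410) / 5694 = 587700/5694 = 103.2 µg/L.
Half-life 17.2 h → k = ln 2 / 17.2 = 0.04030 h⁻¹ = 0.9672 d⁻¹.
103.2·exp(−k·t) = 46 → t = ln(103.2/46)/k = 72190 s = 20.05 h.

20.1 h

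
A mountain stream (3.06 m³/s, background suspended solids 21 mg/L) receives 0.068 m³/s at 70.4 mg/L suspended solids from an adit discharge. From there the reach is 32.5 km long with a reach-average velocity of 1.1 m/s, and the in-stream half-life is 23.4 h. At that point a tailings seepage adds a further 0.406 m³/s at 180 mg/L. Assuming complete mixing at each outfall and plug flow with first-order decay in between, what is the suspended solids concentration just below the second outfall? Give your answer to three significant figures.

36.0 mg/L

Flow-weighted average: C = (3.060·21.00 + 0.06800·70.40) / 3.128 = 69.05/3.128 = 22.07 mg/L; combined flow 3.128 m³/s.
Travel time t = 32.5·1000 / 1.1 = 29550 s = 8.207 h.
Half-life 23.4 h → k = ln 2 / 23.4 = 0.02962 h⁻¹ = 0.7109 d⁻¹.
Applying C = C₀e^(−kt): 22.07 × 0.7842 = 17.31 mg/L.
At the second outfall, C = (3.128·17.31 + 0.4060·180.0) / (3.128 + 0.4060) = 36.00 mg/L.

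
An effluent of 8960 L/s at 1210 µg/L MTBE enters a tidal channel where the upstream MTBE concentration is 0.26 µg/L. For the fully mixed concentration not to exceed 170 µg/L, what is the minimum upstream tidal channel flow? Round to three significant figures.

Set C_mix = 170: (Q·0.2600 + 8960·1210) / (Q + 8960) = 170
→ Q = 8960·(1210 − 170)/(170 − 0.2600) = 54900 L/s.

54900 L/s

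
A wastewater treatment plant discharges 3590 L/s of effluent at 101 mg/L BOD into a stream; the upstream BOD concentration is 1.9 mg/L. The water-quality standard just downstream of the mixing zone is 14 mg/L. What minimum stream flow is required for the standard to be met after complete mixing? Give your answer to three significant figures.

Set C_mix = 14: (Q·1.900 + 3590·101.0) / (Q + 3590) = 14
→ Q = 3590·(101.0 − 14)/(14 − 1.900) = 25810 L/s.

25800 L/s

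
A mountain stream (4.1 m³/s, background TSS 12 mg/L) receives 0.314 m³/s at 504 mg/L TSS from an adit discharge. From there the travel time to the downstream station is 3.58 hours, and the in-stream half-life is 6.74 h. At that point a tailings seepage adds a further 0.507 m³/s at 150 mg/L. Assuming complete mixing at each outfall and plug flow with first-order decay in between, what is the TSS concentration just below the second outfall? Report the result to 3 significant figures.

44.6 mg/L

Conservation of mass: C = (4.100·12.00 + 0.3140·504.0) / 4.414 = 207.5/4.414 = 47.00 mg/L; combined flow 4.414 m³/s.
Half-life 6.74 h → k = ln 2 / 6.74 = 0.1028 h⁻¹ = 2.468 d⁻¹.
First-order decay: C = 47.00·exp(−k·t) = 47.00·0.6920 = 32.52 mg/L.
At the second outfall, C = (4.414·32.52 + 0.5070·150.0) / (4.414 + 0.5070) = 44.63 mg/L.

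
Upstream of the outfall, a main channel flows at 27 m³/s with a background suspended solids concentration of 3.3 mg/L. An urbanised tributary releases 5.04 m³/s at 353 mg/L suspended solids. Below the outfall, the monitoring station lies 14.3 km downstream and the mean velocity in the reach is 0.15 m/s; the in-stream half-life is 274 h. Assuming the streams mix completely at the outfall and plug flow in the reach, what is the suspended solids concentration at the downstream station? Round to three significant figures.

54.5 mg/L

Flow-weighted average: C = (27.00·3.300 + 5.040·353.0) / 32.04 = 1868/32.04 = 58.31 mg/L.
Travel time t = 14.3·1000 / 0.15 = 95330 s = 26.48 h.
Half-life 274 h → k = ln 2 / 274 = 0.002530 h⁻¹ = 0.06071 d⁻¹.
Decay over the reach: 58.31·exp(−kt) = 58.31·0.9352 = 54.53 mg/L.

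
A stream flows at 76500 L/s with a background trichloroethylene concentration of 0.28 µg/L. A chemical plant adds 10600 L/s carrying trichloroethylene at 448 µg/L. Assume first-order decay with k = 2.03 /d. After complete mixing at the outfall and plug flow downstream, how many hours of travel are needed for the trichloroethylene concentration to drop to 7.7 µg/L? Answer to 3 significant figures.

Flow-weighted average: C = (76500·0.2800 + 10600·448.0) / 87100 = 4770000/87100 = 54.77 µg/L.
54.77·exp(−k·t) = 7.7 → t = ln(54.77/7.7)/k = 83500 s = 23.19 h.

23.2 h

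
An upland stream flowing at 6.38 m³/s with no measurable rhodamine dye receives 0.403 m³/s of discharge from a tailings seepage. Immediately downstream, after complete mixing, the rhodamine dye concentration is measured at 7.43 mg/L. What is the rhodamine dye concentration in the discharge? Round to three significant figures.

Mass balance: 6.380·0 + 0.4030·Cₑ = 6.783·7.430
→ Cₑ = (6.783·7.430 − 6.380·0) / 0.4030 = 125.1 mg/L.

125 mg/L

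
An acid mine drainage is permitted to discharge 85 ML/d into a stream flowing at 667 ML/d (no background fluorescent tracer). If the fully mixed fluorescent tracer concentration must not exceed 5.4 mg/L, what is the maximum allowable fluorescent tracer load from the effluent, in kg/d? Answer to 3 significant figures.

Mass balance at the limit: 667.0·0 + 85.00·Cₑ = 752.0·5.4 → Cₑ = 47.77 mg/L.
85.00 ML/d = 0.9838 m³/s. Load = 0.9838 m³/s × 47.77 g/m³ × 86 400 s/d = 4061 kg/d.

4060 kg/d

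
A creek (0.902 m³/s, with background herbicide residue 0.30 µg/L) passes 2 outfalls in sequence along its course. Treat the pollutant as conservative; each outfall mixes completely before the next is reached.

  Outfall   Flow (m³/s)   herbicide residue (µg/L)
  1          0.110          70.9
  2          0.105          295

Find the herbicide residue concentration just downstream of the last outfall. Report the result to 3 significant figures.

35.0 µg/L

Outfall 1: combined Q = 1.012 m³/s; C = (0.9020·0.3000 + 0.1100·70.90)/1.012 = 7.974 µg/L.
Outfall 2: combined Q = 1.117 m³/s; C = (1.012·7.974 + 0.1050·295.0)/1.117 = 34.95 µg/L.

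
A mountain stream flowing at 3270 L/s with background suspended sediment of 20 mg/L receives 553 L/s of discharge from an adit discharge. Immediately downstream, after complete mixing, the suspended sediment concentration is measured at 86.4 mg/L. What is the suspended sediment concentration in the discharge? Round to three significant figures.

479 mg/L

Mass balance: 3270·20.00 + 553.0·Cₑ = 3823·86.40
→ Cₑ = (3823·86.40 − 3270·20.00) / 553.0 = 479.0 mg/L.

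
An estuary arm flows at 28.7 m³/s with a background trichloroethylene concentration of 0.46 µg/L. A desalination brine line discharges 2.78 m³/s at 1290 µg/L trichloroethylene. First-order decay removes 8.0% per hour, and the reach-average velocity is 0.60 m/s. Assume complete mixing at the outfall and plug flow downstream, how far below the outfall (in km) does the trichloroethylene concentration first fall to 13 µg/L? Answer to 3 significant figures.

56.3 km

Flow-weighted average: C = (28.70·0.4600 + 2.780·1290) / 31.48 = 3599/31.48 = 114.3 µg/L.
8.0%/h lost → k = −ln(1 − 0.08) = 0.08338 h⁻¹.
Set 114.3·exp(−k·t) = 13 → t = ln(114.3/13)/k = 93870 s = 26.08 h.
Distance = v·t = 0.60·93870 = 56320 m = 56.32 km.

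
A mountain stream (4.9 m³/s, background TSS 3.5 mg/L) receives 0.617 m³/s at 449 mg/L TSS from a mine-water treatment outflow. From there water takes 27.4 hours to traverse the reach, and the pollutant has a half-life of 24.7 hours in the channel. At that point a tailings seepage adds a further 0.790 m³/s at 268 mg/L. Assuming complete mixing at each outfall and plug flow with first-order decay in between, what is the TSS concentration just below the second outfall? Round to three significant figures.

55.2 mg/L

After mixing, C = (4.900·3.500 + 0.6170·449.0) / 5.517 = 294.2/5.517 = 53.32 mg/L; combined flow 5.517 m³/s.
Half-life 24.7 h → k = ln 2 / 24.7 = 0.02806 h⁻¹ = 0.6735 d⁻¹.
Decay over the reach: 53.32·exp(−kt) = 53.32·0.4635 = 24.72 mg/L.
At the second outfall, C = (5.517·24.72 + 0.7900·268.0) / (5.517 + 0.7900) = 55.19 mg/L.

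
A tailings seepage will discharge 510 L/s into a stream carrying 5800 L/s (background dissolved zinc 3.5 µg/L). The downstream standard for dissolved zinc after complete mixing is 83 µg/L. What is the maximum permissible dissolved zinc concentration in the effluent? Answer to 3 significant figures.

987 µg/L

At the limit, (Qr·Cr + Qe·Cₑ)/(Qr + Qe) = 83:
Cₑ = (6310·83 − 5800·3.500) / 510.0 = 987.1 µg/L.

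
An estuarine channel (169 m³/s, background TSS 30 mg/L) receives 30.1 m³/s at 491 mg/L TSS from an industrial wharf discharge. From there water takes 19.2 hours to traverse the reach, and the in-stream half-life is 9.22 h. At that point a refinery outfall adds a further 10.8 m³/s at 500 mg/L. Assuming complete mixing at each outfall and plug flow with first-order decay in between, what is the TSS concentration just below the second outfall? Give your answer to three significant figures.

Flow-weighted average: C = (169.0·30.00 + 30.10·491.0) / 199.1 = 19850/199.1 = 99.69 mg/L; combined flow 199.1 m³/s.
Half-life 9.22 h → k = ln 2 / 9.22 = 0.07518 h⁻¹ = 1.804 d⁻¹.
First-order decay: C = 99.69·exp(−k·t) = 99.69·0.2361 = 23.54 mg/L.
At the second outfall, C = (199.1·23.54 + 10.80·500.0) / (199.1 + 10.80) = 48.05 mg/L.

48.1 mg/L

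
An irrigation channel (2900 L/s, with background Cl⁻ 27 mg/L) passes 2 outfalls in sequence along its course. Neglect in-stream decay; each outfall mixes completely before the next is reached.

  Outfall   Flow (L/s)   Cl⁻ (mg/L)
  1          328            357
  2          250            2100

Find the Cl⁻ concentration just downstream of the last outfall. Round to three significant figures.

207 mg/L

After outfall 1: Q = 2900 + 328.0 = 3228 L/s; C = (2900·27.00 + 328.0·357.0)/3228 = 60.53 mg/L.
After outfall 2: Q = 3228 + 250.0 = 3478 L/s; C = (3228·60.53 + 250.0·2100)/3478 = 207.1 mg/L.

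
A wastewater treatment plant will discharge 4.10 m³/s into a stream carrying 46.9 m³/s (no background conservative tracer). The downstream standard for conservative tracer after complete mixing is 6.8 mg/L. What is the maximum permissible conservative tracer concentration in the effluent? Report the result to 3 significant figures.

At the limit, (Qr·Cr + Qe·Cₑ)/(Qr + Qe) = 6.8:
Cₑ = (51.00·6.8 − 46.90·0) / 4.100 = 84.59 mg/L.

84.6 mg/L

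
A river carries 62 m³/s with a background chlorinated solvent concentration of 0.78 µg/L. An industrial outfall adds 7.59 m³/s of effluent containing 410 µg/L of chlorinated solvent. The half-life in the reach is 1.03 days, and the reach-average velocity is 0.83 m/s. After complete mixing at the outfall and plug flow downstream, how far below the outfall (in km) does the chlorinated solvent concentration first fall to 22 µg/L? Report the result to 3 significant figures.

77.2 km

Conservation of mass: C = (62.00·0.7800 + 7.590·410.0) / 69.59 = 3160/69.59 = 45.41 µg/L.
Half-life 1.03 d → k = ln 2 / 1.03 = 0.6730 d⁻¹.
Set 45.41·exp(−k·t) = 22 → t = ln(45.41/22)/k = 93050 s = 25.85 h.
Distance = v·t = 0.83·93050 = 77230 m = 77.23 km.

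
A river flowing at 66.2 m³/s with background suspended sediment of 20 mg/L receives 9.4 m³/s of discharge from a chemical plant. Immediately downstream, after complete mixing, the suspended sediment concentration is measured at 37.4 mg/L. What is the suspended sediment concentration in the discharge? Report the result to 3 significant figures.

160 mg/L

Mass balance: 66.20·20.00 + 9.400·Cₑ = 75.60·37.40
→ Cₑ = (75.60·37.40 − 66.20·20.00) / 9.400 = 159.9 mg/L.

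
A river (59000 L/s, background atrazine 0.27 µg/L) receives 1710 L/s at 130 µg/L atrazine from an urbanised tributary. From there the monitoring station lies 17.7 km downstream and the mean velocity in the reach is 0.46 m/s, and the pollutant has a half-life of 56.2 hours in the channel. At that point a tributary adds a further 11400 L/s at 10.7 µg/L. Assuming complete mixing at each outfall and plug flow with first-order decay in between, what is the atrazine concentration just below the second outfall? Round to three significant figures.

4.59 µg/L

Mass balance: C = (59000·0.2700 + 1710·130.0) / 60710 = 238200/60710 = 3.924 µg/L; combined flow 60710 L/s.
Travel time t = 17.7·1000 / 0.46 = 38480 s = 10.69 h.
Half-life 56.2 h → k = ln 2 / 56.2 = 0.01233 h⁻¹ = 0.2960 d⁻¹.
Applying C = C₀e^(−kt): 3.924 × 0.8765 = 3.439 µg/L.
Second outfall: C = (60710·3.439 + 11400·10.70)/72110 = 4.587 µg/L.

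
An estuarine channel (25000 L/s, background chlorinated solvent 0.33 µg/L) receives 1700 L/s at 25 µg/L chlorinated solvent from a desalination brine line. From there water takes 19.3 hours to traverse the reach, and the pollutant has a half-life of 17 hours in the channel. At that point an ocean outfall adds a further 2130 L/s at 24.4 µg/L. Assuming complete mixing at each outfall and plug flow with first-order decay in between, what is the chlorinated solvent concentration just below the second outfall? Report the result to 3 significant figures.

Conservation of mass: C = (25000·0.3300 + 1700·25.00) / 26700 = 50750/26700 = 1.901 µg/L; combined flow 26700 L/s.
Half-life 17 h → k = ln 2 / 17 = 0.04077 h⁻¹ = 0.9786 d⁻¹.
After decay, C = 1.901 × e^(−kt) = 1.901 × 0.4552 = 0.8653 µg/L.
Second outfall: C = (26700·0.8653 + 2130·24.40)/28830 = 2.604 µg/L.

2.60 µg/L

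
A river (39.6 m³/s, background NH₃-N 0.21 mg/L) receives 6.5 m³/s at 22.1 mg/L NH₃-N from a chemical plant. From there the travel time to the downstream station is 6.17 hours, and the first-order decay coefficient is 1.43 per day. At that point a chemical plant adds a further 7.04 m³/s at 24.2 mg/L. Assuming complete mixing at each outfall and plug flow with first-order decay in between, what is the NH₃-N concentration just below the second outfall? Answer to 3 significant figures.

Conservation of mass: C = (39.60·0.2100 + 6.500·22.10) / 46.10 = 152.0/46.10 = 3.296 mg/L; combined flow 46.10 m³/s.
Decay over the reach: 3.296·exp(−kt) = 3.296·0.6924 = 2.282 mg/L.
Second outfall: C = (46.10·2.282 + 7.040·24.20)/53.14 = 5.186 mg/L.

5.19 mg/L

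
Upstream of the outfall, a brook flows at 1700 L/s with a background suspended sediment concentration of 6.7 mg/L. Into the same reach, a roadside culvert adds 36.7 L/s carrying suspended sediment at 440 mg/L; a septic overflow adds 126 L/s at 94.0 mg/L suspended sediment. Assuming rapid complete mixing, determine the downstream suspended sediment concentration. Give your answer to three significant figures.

After mixing, C = (1700·6.700 + 36.70·440.0 + 126.0·94.00) / 1863 = 39380/1863 = 21.14 mg/L.

21.1 mg/L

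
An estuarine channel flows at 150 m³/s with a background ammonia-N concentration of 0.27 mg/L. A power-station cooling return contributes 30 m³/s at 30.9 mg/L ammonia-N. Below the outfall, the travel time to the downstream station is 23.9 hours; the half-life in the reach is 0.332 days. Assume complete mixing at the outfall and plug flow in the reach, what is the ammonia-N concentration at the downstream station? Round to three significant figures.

0.672 mg/L

Flow-weighted average: C = (150.0·0.2700 + 30.00·30.90) / 180.0 = 967.5/180.0 = 5.375 mg/L.
Half-life 0.332 d → k = ln 2 / 0.332 = 2.088 d⁻¹.
First-order decay: C = 5.375·exp(−k·t) = 5.375·0.1250 = 0.6721 mg/L.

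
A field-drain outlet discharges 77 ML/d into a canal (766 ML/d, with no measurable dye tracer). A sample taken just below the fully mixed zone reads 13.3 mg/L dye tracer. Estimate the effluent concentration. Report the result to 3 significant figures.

Mass balance: 766.0·0 + 77.00·Cₑ = 843.0·13.30
→ Cₑ = (843.0·13.30 − 766.0·0) / 77.00 = 145.6 mg/L.

146 mg/L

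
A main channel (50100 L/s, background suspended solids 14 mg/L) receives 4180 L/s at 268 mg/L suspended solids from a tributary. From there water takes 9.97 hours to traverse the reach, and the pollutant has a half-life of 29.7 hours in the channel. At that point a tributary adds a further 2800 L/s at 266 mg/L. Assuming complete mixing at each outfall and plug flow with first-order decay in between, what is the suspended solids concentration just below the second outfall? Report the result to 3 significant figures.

38.3 mg/L

After mixing, C = (50100·14.00 + 4180·268.0) / 54280 = 1822000/54280 = 33.56 mg/L; combined flow 54280 L/s.
Half-life 29.7 h → k = ln 2 / 29.7 = 0.02334 h⁻¹ = 0.5601 d⁻¹.
After decay, C = 33.56 × e^(−kt) = 33.56 × 0.7924 = 26.59 mg/L.
Second outfall: C = (54280·26.59 + 2800·266.0)/57080 = 38.34 mg/L.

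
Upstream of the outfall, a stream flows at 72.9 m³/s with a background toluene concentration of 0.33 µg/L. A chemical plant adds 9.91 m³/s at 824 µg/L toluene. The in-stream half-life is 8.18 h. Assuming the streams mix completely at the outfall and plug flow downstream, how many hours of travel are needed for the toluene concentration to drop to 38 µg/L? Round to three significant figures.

11.3 h

Mass balance: C = (72.90·0.3300 + 9.910·824.0) / 82.81 = 8190/82.81 = 98.90 µg/L.
Half-life 8.18 h → k = ln 2 / 8.18 = 0.08474 h⁻¹ = 2.034 d⁻¹.
98.90·exp(−k·t) = 38 → t = ln(98.90/38)/k = 40640 s = 11.29 h.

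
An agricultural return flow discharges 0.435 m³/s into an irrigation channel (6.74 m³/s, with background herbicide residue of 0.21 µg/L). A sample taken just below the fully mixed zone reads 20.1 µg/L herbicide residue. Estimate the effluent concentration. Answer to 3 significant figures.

Mass balance: 6.740·0.2100 + 0.4350·Cₑ = 7.175·20.10
→ Cₑ = (7.175·20.10 − 6.740·0.2100) / 0.4350 = 328.3 µg/L.

328 µg/L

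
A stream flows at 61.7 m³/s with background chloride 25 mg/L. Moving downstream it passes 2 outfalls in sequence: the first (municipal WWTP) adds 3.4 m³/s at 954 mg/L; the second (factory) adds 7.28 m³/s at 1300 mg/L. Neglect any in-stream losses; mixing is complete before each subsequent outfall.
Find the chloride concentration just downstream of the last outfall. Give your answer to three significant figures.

197 mg/L

After outfall 1: Q = 61.70 + 3.400 = 65.10 m³/s; C = (61.70·25.00 + 3.400·954.0)/65.10 = 73.52 mg/L.
After outfall 2: Q = 65.10 + 7.280 = 72.38 m³/s; C = (65.10·73.52 + 7.280·1300)/72.38 = 196.9 mg/L.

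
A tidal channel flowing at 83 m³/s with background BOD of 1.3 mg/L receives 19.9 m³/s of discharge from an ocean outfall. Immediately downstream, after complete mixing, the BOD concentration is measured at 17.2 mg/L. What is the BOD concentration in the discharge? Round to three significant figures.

Mass balance: 83.00·1.300 + 19.90·Cₑ = 102.9·17.20
→ Cₑ = (102.9·17.20 − 83.00·1.300) / 19.90 = 83.52 mg/L.

83.5 mg/L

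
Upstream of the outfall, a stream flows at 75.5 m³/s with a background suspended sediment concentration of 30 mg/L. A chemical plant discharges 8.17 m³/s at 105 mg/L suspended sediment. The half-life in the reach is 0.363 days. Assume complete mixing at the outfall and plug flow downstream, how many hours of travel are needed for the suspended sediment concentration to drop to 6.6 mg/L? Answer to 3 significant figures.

Mass balance: C = (75.50·30.00 + 8.170·105.0) / 83.67 = 3123/83.67 = 37.32 mg/L.
Half-life 0.363 d → k = ln 2 / 0.363 = 1.909 d⁻¹.
37.32·exp(−k·t) = 6.6 → t = ln(37.32/6.6)/k = 78390 s = 21.78 h.

21.8 h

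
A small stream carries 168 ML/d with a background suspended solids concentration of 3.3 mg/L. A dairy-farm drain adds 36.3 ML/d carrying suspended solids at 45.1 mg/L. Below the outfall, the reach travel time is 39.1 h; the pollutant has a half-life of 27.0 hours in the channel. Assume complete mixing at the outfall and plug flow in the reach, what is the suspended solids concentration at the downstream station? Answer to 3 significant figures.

3.93 mg/L

Flow-weighted average: C = (168.0·3.300 + 36.30·45.10) / 204.3 = 2192/204.3 = 10.73 mg/L.
Half-life 27.0 h → k = ln 2 / 27.0 = 0.02567 h⁻¹ = 0.6161 d⁻¹.
Applying C = C₀e^(−kt): 10.73 × 0.3665 = 3.931 mg/L.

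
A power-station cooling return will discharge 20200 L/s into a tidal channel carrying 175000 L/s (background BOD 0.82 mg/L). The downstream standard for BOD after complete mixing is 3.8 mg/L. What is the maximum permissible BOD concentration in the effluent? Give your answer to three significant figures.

29.6 mg/L

At the limit, (Qr·Cr + Qe·Cₑ)/(Qr + Qe) = 3.8:
Cₑ = (195200·3.8 − 175000·0.8200) / 20200 = 29.62 mg/L.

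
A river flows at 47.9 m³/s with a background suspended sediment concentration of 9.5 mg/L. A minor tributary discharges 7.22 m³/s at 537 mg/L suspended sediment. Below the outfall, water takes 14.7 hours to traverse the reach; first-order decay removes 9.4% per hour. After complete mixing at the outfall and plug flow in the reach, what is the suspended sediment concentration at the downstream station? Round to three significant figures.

18.4 mg/L

Flow-weighted average: C = (47.90·9.500 + 7.220·537.0) / 55.12 = 4332/55.12 = 78.60 mg/L.
9.4%/h lost → k = −ln(1 − 0.094) = 0.09872 h⁻¹.
First-order decay: C = 78.60·exp(−k·t) = 78.60·0.2343 = 18.42 mg/L.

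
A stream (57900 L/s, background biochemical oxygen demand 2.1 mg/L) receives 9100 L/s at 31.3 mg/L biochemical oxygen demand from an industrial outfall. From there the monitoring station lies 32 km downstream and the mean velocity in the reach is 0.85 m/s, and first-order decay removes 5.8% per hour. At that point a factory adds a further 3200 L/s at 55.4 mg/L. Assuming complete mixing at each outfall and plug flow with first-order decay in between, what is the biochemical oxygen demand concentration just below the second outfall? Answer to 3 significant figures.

5.62 mg/L

Mass balance: C = (57900·2.100 + 9100·31.30) / 67000 = 406400/67000 = 6.066 mg/L; combined flow 67000 L/s.
Travel time t = 32·1000 / 0.85 = 37650 s = 10.46 h.
5.8%/h lost → k = −ln(1 − 0.058) = 0.05975 h⁻¹.
Applying C = C₀e^(−kt): 6.066 × 0.5353 = 3.247 mg/L.
At the second outfall, C = (67000·3.247 + 3200·55.40) / (67000 + 3200) = 5.625 mg/L.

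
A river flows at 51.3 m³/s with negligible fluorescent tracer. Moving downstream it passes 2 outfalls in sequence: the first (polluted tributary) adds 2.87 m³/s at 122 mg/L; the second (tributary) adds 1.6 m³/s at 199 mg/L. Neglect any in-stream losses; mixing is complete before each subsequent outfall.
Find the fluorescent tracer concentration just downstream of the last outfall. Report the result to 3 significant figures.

12.0 mg/L

Outfall 1: combined Q = 54.17 m³/s; C = (51.30·0 + 2.870·122.0)/54.17 = 6.464 mg/L.
Outfall 2: combined Q = 55.77 m³/s; C = (54.17·6.464 + 1.600·199.0)/55.77 = 11.99 mg/L.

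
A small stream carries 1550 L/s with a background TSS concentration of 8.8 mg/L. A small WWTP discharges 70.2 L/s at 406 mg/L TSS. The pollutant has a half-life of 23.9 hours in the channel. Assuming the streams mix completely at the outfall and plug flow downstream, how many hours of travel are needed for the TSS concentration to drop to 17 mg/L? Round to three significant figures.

14.7 h

Mixed concentration C = ΣQC/ΣQ = (1550·8.800 + 70.20·406.0) / 1620 = 42140/1620 = 26.01 mg/L.
Half-life 23.9 h → k = ln 2 / 23.9 = 0.02900 h⁻¹ = 0.6960 d⁻¹.
26.01·exp(−k·t) = 17 → t = ln(26.01/17)/k = 52790 s = 14.66 h.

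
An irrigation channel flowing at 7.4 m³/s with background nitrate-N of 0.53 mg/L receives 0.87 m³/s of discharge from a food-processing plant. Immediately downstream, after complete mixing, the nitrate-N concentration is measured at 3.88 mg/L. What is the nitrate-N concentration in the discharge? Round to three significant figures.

32.4 mg/L

Mass balance: 7.400·0.5300 + 0.8700·Cₑ = 8.270·3.880
→ Cₑ = (8.270·3.880 − 7.400·0.5300) / 0.8700 = 32.37 mg/L.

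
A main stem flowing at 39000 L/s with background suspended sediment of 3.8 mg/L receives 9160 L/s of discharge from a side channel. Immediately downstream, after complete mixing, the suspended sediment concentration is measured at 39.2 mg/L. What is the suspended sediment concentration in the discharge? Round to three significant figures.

190 mg/L

Mass balance: 39000·3.800 + 9160·Cₑ = 48160·39.20
→ Cₑ = (48160·39.20 − 39000·3.800) / 9160 = 189.9 mg/L.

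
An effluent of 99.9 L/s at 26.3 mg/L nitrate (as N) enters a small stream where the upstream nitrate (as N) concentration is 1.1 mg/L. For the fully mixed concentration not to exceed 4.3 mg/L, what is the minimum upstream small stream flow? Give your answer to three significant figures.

Set C_mix = 4.3: (Q·1.100 + 99.90·26.30) / (Q + 99.90) = 4.3
→ Q = 99.90·(26.30 − 4.3)/(4.3 − 1.100) = 686.8 L/s.

687 L/s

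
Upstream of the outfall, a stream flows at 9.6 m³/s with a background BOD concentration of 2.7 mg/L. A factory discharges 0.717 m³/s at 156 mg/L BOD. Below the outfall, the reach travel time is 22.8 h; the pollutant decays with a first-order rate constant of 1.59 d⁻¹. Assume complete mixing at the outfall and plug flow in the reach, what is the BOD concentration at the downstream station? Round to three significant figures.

Mass balance: C = (9.600·2.700 + 0.7170·156.0) / 10.32 = 137.8/10.32 = 13.35 mg/L.
Applying C = C₀e^(−kt): 13.35 × 0.2208 = 2.949 mg/L.

2.95 mg/L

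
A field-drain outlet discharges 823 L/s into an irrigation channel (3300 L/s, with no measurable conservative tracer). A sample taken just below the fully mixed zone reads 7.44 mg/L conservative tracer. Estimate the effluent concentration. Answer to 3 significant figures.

Mass balance: 3300·0 + 823.0·Cₑ = 4123·7.440
→ Cₑ = (4123·7.440 − 3300·0) / 823.0 = 37.27 mg/L.

37.3 mg/L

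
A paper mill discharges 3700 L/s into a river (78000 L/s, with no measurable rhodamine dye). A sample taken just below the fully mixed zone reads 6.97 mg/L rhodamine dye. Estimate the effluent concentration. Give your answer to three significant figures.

Mass balance: 78000·0 + 3700·Cₑ = 81700·6.970
→ Cₑ = (81700·6.970 − 78000·0) / 3700 = 153.9 mg/L.

154 mg/L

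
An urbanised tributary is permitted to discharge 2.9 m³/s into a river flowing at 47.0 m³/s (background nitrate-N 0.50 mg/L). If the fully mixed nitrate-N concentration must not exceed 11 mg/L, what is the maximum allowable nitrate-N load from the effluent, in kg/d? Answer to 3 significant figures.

Mass balance at the limit: 47.00·0.5000 + 2.900·Cₑ = 49.90·11 → Cₑ = 181.2 mg/L.
Load = 2.900 m³/s × 181.2 g/m³ × 86 400 s/d = 45390 kg/d.

45400 kg/d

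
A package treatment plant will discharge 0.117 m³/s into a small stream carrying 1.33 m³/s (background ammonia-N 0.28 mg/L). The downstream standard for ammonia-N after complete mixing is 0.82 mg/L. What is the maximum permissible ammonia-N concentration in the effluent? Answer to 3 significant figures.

6.96 mg/L

At the limit, (Qr·Cr + Qe·Cₑ)/(Qr + Qe) = 0.82:
Cₑ = (1.447·0.82 − 1.330·0.2800) / 0.1170 = 6.958 mg/L.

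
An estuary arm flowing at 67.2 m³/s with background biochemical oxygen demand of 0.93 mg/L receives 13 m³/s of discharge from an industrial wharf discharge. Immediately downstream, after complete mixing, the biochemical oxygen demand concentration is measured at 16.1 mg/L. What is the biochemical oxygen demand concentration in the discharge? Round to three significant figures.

94.5 mg/L

Mass balance: 67.20·0.9300 + 13.00·Cₑ = 80.20·16.10
→ Cₑ = (80.20·16.10 − 67.20·0.9300) / 13.00 = 94.52 mg/L.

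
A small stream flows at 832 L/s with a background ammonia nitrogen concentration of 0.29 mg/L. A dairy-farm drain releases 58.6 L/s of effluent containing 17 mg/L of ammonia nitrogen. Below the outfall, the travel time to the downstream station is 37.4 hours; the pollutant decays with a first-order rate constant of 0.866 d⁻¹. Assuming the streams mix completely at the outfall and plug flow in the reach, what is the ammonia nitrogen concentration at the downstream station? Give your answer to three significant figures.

Conservation of mass: C = (832.0·0.2900 + 58.60·17.00) / 890.6 = 1237/890.6 = 1.389 mg/L.
After decay, C = 1.389 × e^(−kt) = 1.389 × 0.2594 = 0.3604 mg/L.

0.360 mg/L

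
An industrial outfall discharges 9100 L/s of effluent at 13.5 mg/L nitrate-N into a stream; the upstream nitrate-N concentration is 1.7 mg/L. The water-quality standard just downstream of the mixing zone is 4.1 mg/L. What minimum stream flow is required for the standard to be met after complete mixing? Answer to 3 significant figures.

Set C_mix = 4.1: (Q·1.700 + 9100·13.50) / (Q + 9100) = 4.1
→ Q = 9100·(13.50 − 4.1)/(4.1 − 1.700) = 35640 L/s.

35600 L/s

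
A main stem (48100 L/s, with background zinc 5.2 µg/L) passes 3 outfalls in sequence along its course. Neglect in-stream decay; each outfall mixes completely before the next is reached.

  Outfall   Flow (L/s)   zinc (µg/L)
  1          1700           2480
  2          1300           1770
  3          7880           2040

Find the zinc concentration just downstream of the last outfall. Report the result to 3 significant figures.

387 µg/L

After outfall 1: Q = 48100 + 1700 = 49800 L/s; C = (48100·5.200 + 1700·2480)/49800 = 89.68 µg/L.
After outfall 2: Q = 49800 + 1300 = 51100 L/s; C = (49800·89.68 + 1300·1770)/51100 = 132.4 µg/L.
After outfall 3: Q = 51100 + 7880 = 58980 L/s; C = (51100·132.4 + 7880·2040)/58980 = 387.3 µg/L.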